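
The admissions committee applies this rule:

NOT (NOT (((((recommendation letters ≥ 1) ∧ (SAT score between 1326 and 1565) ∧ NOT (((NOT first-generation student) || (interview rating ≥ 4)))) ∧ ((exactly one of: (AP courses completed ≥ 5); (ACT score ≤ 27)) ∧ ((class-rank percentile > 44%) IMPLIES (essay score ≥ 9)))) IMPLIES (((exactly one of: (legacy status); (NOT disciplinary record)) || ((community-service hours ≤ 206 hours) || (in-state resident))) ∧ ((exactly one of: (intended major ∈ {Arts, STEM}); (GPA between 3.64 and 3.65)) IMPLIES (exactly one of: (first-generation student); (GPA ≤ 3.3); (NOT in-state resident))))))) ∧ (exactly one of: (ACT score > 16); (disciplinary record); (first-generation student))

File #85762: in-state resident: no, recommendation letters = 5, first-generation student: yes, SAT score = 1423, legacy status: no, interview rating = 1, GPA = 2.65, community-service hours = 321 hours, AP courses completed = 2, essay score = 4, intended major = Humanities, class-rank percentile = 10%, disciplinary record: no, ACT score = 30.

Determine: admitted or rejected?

Rejected

Atomic conditions:
  recommendation letters ≥ 1: 5 ≥ 1 is true
  SAT score between 1326 and 1565: 1423 in [1326, 1565] is true
  NOT first-generation student: yes → false
  interview rating ≥ 4: 1 ≥ 4 is false
  AP courses completed ≥ 5: 2 ≥ 5 is false
  ACT score ≤ 27: 30 ≤ 27 is false
  class-rank percentile > 44%: 10 > 44 is false
  essay score ≥ 9: 4 ≥ 9 is false
  legacy status: no → false
  NOT disciplinary record: no → true
  community-service hours ≤ 206 hours: 321 ≤ 206 is false
  in-state resident: no → false
  intended major ∈ {Arts, STEM}: Humanities is not in the set → false
  GPA between 3.64 and 3.65: 2.65 in [3.64, 3.65] is false
  first-generation student: yes → true
  GPA ≤ 3.3: 2.65 ≤ 3.3 is true
  NOT in-state resident: no → true
  ACT score > 16: 30 > 16 is true
  disciplinary record: no → false
Combine:
[1.1.1.1.1.3.1] false OR false = false
[1.1.1.1.1.3] NOT false = true
[1.1.1.1.1] true AND true AND true = true
[1.1.1.1.2.1] exactly-one(false, false) = false
[1.1.1.1.2.2] false → false (antecedent false ⇒ implication holds) = true
[1.1.1.1.2] false AND true = false
[1.1.1.1] true AND false = false
[1.1.1.2.1.1] exactly-one(false, true) = true
[1.1.1.2.1.2] false OR false = false
[1.1.1.2.1] true OR false = true
[1.1.1.2.2.1] exactly-one(false, false) = false
[1.1.1.2.2.2] exactly-one(true, true, true) = false
[1.1.1.2.2] false → false (antecedent false ⇒ implication holds) = true
[1.1.1.2] true AND true = true
[1.1.1] false → true (antecedent false ⇒ implication holds) = true
[1.1] NOT true = false
[1] NOT false = true
[2] exactly-one(true, false, true) = false
[root] true AND false = false
Overall: false → rejected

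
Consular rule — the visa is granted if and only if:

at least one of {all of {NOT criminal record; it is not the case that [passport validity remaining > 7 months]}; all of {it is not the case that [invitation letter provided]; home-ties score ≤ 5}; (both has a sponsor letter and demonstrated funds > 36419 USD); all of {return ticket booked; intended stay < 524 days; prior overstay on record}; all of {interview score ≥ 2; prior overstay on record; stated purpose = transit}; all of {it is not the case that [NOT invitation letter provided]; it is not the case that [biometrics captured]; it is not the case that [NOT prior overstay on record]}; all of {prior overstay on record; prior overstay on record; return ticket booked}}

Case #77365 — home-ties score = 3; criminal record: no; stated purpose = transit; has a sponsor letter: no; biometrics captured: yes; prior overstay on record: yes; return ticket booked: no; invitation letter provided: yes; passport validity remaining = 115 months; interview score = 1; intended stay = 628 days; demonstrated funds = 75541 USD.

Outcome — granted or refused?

Refused

Atomic conditions:
  NOT criminal record: no → true
  passport validity remaining > 7 months: 115 > 7 is true
  invitation letter provided: yes → true
  home-ties score ≤ 5: 3 ≤ 5 is true
  has a sponsor letter: no → false
  demonstrated funds > 36419 USD: 75541 > 36419 is true
  return ticket booked: no → false
  intended stay < 524 days: 628 < 524 is false
  prior overstay on record: yes → true
  interview score ≥ 2: 1 ≥ 2 is false
  stated purpose = transit: transit == transit is true
  NOT invitation letter provided: yes → false
  biometrics captured: yes → true
  NOT prior overstay on record: yes → false
Combine:
[1.2] NOT true = false
[1] true AND false = false
[2.1] NOT true = false
[2] false AND true = false
[3] false AND true = false
[4] false AND false AND true = false
[5] false AND true AND true = false
[6.1] NOT false = true
[6.2] NOT true = false
[6.3] NOT false = true
[6] true AND false AND true = false
[7] true AND true AND false = false
[root] false OR false OR false OR false OR false OR false OR false = false
Overall: false → refused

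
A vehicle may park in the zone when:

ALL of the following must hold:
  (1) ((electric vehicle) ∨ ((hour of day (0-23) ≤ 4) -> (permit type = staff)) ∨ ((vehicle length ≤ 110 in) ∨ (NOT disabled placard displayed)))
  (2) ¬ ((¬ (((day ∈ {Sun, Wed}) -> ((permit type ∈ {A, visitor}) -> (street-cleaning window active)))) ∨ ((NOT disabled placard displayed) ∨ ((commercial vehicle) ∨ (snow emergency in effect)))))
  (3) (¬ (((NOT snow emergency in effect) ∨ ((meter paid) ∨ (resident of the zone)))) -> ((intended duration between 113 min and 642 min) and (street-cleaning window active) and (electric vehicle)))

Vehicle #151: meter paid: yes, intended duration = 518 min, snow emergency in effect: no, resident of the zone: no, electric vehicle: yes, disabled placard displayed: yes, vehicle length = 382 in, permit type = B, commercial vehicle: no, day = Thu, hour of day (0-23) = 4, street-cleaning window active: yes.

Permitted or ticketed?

Permitted

Atomic conditions:
  electric vehicle: yes → true
  hour of day (0-23) ≤ 4: 4 ≤ 4 is true
  permit type = staff: B == staff is false
  vehicle length ≤ 110 in: 382 ≤ 110 is false
  NOT disabled placard displayed: yes → false
  day ∈ {Sun, Wed}: Thu is not in the set → false
  permit type ∈ {A, visitor}: B is not in the set → false
  street-cleaning window active: yes → true
  commercial vehicle: no → false
  snow emergency in effect: no → false
  NOT snow emergency in effect: no → true
  meter paid: yes → true
  resident of the zone: no → false
  intended duration between 113 min and 642 min: 518 in [113, 642] is true
Combine:
[1.2] true → false = false
[1.3] false OR false = false
[1] true OR false OR false = true
[2.1.1.1.2] false → true (antecedent false ⇒ implication holds) = true
[2.1.1.1] false → true (antecedent false ⇒ implication holds) = true
[2.1.1] NOT true = false
[2.1.2.2] false OR false = false
[2.1.2] false OR false = false
[2.1] false OR false = false
[2] NOT false = true
[3.1.1.2] true OR false = true
[3.1.1] true OR true = true
[3.1] NOT true = false
[3.2] true AND true AND true = true
[3] false → true (antecedent false ⇒ implication holds) = true
[root] true AND true AND true = true
Overall: true → permitted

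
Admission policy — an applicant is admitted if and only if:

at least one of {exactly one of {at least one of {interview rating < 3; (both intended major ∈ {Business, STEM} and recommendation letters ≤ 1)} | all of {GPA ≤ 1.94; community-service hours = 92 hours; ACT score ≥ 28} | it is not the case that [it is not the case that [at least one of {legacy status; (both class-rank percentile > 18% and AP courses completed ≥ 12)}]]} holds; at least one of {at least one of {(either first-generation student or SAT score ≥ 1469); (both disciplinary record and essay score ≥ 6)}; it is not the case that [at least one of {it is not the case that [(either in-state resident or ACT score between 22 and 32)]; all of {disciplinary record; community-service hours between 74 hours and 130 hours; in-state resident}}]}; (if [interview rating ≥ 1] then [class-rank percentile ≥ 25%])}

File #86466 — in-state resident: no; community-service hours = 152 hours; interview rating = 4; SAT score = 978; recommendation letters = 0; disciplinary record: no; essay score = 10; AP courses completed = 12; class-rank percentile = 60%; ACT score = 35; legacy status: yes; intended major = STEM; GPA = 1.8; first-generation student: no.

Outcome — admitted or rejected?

Admitted

Atomic conditions:
  interview rating < 3: 4 < 3 is false
  intended major ∈ {Business, STEM}: STEM is in the set → true
  recommendation letters ≤ 1: 0 ≤ 1 is true
  GPA ≤ 1.94: 1.8 ≤ 1.94 is true
  community-service hours = 92 hours: 152 == 92 is false
  ACT score ≥ 28: 35 ≥ 28 is true
  legacy status: yes → true
  class-rank percentile > 18%: 60 > 18 is true
  AP courses completed ≥ 12: 12 ≥ 12 is true
  first-generation student: no → false
  SAT score ≥ 1469: 978 ≥ 1469 is false
  disciplinary record: no → false
  essay score ≥ 6: 10 ≥ 6 is true
  in-state resident: no → false
  ACT score between 22 and 32: 35 in [22, 32] is false
  community-service hours between 74 hours and 130 hours: 152 in [74, 130] is false
  interview rating ≥ 1: 4 ≥ 1 is true
  class-rank percentile ≥ 25%: 60 ≥ 25 is true
Combine:
[1.1.2] true AND true = true
[1.1] false OR true = true
[1.2] true AND false AND true = false
[1.3.1.1.2] true AND true = true
[1.3.1.1] true OR true = true
[1.3.1] NOT true = false
[1.3] NOT false = true
[1] exactly-one(true, false, true) = false
[2.1.1] false OR false = false
[2.1.2] false AND true = false
[2.1] false OR false = false
[2.2.1.1.1] false OR false = false
[2.2.1.1] NOT false = true
[2.2.1.2] false AND false AND false = false
[2.2.1] true OR false = true
[2.2] NOT true = false
[2] false OR false = false
[3] true → true = true
[root] false OR false OR true = true
Overall: true → admitted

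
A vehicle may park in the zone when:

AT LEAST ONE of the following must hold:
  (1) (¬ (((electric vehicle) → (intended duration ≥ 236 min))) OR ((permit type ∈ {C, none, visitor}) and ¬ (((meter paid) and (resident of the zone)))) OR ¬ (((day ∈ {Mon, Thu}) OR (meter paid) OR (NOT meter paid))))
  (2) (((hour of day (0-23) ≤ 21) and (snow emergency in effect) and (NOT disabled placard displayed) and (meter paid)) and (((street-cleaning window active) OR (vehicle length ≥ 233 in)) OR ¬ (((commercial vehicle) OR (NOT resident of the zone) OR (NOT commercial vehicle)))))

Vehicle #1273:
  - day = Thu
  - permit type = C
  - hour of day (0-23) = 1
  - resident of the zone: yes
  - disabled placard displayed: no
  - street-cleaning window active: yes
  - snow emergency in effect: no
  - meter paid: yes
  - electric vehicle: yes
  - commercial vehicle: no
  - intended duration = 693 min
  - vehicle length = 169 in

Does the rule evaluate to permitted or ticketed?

Ticketed

Atomic conditions:
  electric vehicle: yes → true
  intended duration ≥ 236 min: 693 ≥ 236 is true
  permit type ∈ {C, none, visitor}: C is in the set → true
  meter paid: yes → true
  resident of the zone: yes → true
  day ∈ {Mon, Thu}: Thu is in the set → true
  NOT meter paid: yes → false
  hour of day (0-23) ≤ 21: 1 ≤ 21 is true
  snow emergency in effect: no → false
  NOT disabled placard displayed: no → true
  street-cleaning window active: yes → true
  vehicle length ≥ 233 in: 169 ≥ 233 is false
  commercial vehicle: no → false
  NOT resident of the zone: yes → false
  NOT commercial vehicle: no → true
Combine:
[1.1.1] true → true = true
[1.1] NOT true = false
[1.2.2.1] true AND true = true
[1.2.2] NOT true = false
[1.2] true AND false = false
[1.3.1] true OR true OR false = true
[1.3] NOT true = false
[1] false OR false OR false = false
[2.1] true AND false AND true AND true = false
[2.2.1] true OR false = true
[2.2.2.1] false OR false OR true = true
[2.2.2] NOT true = false
[2.2] true OR false = true
[2] false AND true = false
[root] false OR false = false
Overall: false → ticketed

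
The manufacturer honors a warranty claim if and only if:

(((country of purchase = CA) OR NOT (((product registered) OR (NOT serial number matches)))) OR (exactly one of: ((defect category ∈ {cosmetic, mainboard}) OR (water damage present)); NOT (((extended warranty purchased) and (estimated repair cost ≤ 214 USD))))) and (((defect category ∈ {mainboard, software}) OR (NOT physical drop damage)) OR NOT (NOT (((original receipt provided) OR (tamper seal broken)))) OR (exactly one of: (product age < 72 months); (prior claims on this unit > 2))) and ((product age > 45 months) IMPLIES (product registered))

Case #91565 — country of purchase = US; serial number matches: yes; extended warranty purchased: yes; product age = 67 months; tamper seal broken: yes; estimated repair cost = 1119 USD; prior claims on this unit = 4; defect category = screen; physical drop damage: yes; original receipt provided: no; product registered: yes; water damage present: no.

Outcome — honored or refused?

Honored

Atomic conditions:
  country of purchase = CA: US == CA is false
  product registered: yes → true
  NOT serial number matches: yes → false
  defect category ∈ {cosmetic, mainboard}: screen is not in the set → false
  water damage present: no → false
  extended warranty purchased: yes → true
  estimated repair cost ≤ 214 USD: 1119 ≤ 214 is false
  defect category ∈ {mainboard, software}: screen is not in the set → false
  NOT physical drop damage: yes → false
  original receipt provided: no → false
  tamper seal broken: yes → true
  product age < 72 months: 67 < 72 is true
  prior claims on this unit > 2: 4 > 2 is true
  product age > 45 months: 67 > 45 is true
Combine:
[1.1.2.1] true OR false = true
[1.1.2] NOT true = false
[1.1] false OR false = false
[1.2.1] false OR false = false
[1.2.2.1] true AND false = false
[1.2.2] NOT false = true
[1.2] exactly-one(false, true) = true
[1] false OR true = true
[2.1] false OR false = false
[2.2.1.1] false OR true = true
[2.2.1] NOT true = false
[2.2] NOT false = true
[2.3] exactly-one(true, true) = false
[2] false OR true OR false = true
[3] true → true = true
[root] true AND true AND true = true
Overall: true → honored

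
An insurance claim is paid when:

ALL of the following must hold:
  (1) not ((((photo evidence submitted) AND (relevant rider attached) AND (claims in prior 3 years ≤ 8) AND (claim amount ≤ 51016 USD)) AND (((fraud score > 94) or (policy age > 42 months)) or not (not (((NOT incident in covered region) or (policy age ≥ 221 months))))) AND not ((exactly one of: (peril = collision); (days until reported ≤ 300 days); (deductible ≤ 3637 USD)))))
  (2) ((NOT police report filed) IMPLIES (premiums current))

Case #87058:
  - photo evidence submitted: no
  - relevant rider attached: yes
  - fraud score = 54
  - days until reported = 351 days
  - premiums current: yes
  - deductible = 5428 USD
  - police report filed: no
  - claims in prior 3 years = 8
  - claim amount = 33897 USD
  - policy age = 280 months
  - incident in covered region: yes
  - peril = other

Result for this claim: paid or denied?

Atomic conditions:
  photo evidence submitted: no → false
  relevant rider attached: yes → true
  claims in prior 3 years ≤ 8: 8 ≤ 8 is true
  claim amount ≤ 51016 USD: 33897 ≤ 51016 is true
  fraud score > 94: 54 > 94 is false
  policy age > 42 months: 280 > 42 is true
  NOT incident in covered region: yes → false
  policy age ≥ 221 months: 280 ≥ 221 is true
  peril = collision: other == collision is false
  days until reported ≤ 300 days: 351 ≤ 300 is false
  deductible ≤ 3637 USD: 5428 ≤ 3637 is false
  NOT police report filed: no → true
  premiums current: yes → true
Combine:
[1.1.1] false AND true AND true AND true = false
[1.1.2.1] false OR true = true
[1.1.2.2.1.1] false OR true = true
[1.1.2.2.1] NOT true = false
[1.1.2.2] NOT false = true
[1.1.2] true OR true = true
[1.1.3.1] exactly-one(false, false, false) = false
[1.1.3] NOT false = true
[1.1] false AND true AND true = false
[1] NOT false = true
[2] true → true = true
[root] true AND true = true
Overall: true → paid

Paid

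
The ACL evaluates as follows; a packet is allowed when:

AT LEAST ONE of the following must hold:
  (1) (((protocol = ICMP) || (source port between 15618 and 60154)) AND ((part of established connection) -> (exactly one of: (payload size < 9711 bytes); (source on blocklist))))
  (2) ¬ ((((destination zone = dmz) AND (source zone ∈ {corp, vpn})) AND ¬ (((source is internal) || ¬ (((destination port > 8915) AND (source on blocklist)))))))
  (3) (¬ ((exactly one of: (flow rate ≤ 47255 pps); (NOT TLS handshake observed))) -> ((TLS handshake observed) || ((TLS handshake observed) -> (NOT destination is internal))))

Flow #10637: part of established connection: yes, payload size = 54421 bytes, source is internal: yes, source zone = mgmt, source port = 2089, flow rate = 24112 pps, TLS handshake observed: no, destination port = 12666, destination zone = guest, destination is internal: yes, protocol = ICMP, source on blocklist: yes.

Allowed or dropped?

Allowed

Atomic conditions:
  protocol = ICMP: ICMP == ICMP is true
  source port between 15618 and 60154: 2089 in [15618, 60154] is false
  part of established connection: yes → true
  payload size < 9711 bytes: 54421 < 9711 is false
  source on blocklist: yes → true
  destination zone = dmz: guest == dmz is false
  source zone ∈ {corp, vpn}: mgmt is not in the set → false
  source is internal: yes → true
  destination port > 8915: 12666 > 8915 is true
  flow rate ≤ 47255 pps: 24112 ≤ 47255 is true
  NOT TLS handshake observed: no → true
  TLS handshake observed: no → false
  NOT destination is internal: yes → false
Combine:
[1.1] true OR false = true
[1.2.2] exactly-one(false, true) = true
[1.2] true → true = true
[1] true AND true = true
[2.1.1] false AND false = false
[2.1.2.1.2.1] true AND true = true
[2.1.2.1.2] NOT true = false
[2.1.2.1] true OR false = true
[2.1.2] NOT true = false
[2.1] false AND false = false
[2] NOT false = true
[3.1.1] exactly-one(true, true) = false
[3.1] NOT false = true
[3.2.2] false → false (antecedent false ⇒ implication holds) = true
[3.2] false OR true = true
[3] true → true = true
[root] true OR true OR true = true
Overall: true → allowed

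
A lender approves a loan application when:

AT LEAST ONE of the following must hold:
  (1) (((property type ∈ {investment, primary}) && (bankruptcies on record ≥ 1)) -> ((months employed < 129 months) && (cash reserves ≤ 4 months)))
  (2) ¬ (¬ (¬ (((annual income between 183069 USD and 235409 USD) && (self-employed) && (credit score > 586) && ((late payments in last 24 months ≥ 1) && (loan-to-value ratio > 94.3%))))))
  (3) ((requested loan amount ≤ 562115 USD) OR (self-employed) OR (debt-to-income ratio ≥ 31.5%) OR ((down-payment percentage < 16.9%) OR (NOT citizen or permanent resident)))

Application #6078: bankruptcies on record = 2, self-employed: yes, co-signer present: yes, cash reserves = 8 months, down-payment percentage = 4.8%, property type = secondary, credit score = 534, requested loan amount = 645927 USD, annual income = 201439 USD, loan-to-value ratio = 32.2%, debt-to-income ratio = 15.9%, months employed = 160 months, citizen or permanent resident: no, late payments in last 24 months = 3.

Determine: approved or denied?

Approved

Atomic conditions:
  property type ∈ {investment, primary}: secondary is not in the set → false
  bankruptcies on record ≥ 1: 2 ≥ 1 is true
  months employed < 129 months: 160 < 129 is false
  cash reserves ≤ 4 months: 8 ≤ 4 is false
  annual income between 183069 USD and 235409 USD: 201439 in [183069, 235409] is true
  self-employed: yes → true
  credit score > 586: 534 > 586 is false
  late payments in last 24 months ≥ 1: 3 ≥ 1 is true
  loan-to-value ratio > 94.3%: 32.2 > 94.3 is false
  requested loan amount ≤ 562115 USD: 645927 ≤ 562115 is false
  debt-to-income ratio ≥ 31.5%: 15.9 ≥ 31.5 is false
  down-payment percentage < 16.9%: 4.8 < 16.9 is true
  NOT citizen or permanent resident: no → true
Combine:
[1.1] false AND true = false
[1.2] false AND false = false
[1] false → false (antecedent false ⇒ implication holds) = true
[2.1.1.1.4] true AND false = false
[2.1.1.1] true AND true AND false AND false = false
[2.1.1] NOT false = true
[2.1] NOT true = false
[2] NOT false = true
[3.4] true OR true = true
[3] false OR true OR false OR true = true
[root] true OR true OR true = true
Overall: true → approved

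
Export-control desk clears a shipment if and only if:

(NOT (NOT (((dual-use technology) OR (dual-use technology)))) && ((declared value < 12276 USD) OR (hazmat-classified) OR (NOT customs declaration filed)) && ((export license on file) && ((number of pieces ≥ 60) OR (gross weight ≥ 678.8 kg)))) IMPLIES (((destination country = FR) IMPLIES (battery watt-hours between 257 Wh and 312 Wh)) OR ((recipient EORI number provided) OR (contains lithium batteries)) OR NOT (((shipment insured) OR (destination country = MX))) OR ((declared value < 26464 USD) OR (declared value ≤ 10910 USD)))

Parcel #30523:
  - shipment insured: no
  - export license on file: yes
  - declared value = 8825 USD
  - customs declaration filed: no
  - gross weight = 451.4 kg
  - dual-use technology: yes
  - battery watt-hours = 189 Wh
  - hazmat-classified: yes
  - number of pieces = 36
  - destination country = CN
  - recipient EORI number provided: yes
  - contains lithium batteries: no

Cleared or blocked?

Cleared

Atomic conditions:
  dual-use technology: yes → true
  declared value < 12276 USD: 8825 < 12276 is true
  hazmat-classified: yes → true
  NOT customs declaration filed: no → true
  export license on file: yes → true
  number of pieces ≥ 60: 36 ≥ 60 is false
  gross weight ≥ 678.8 kg: 451.4 ≥ 678.8 is false
  destination country = FR: CN == FR is false
  battery watt-hours between 257 Wh and 312 Wh: 189 in [257, 312] is false
  recipient EORI number provided: yes → true
  contains lithium batteries: no → false
  shipment insured: no → false
  destination country = MX: CN == MX is false
  declared value < 26464 USD: 8825 < 26464 is true
  declared value ≤ 10910 USD: 8825 ≤ 10910 is true
Combine:
[1.1.1.1] true OR true = true
[1.1.1] NOT true = false
[1.1] NOT false = true
[1.2] true OR true OR true = true
[1.3.2] false OR false = false
[1.3] true AND false = false
[1] true AND true AND false = false
[2.1] false → false (antecedent false ⇒ implication holds) = true
[2.2] true OR false = true
[2.3.1] false OR false = false
[2.3] NOT false = true
[2.4] true OR true = true
[2] true OR true OR true OR true = true
[root] false → true (antecedent false ⇒ implication holds) = true
Overall: true → cleared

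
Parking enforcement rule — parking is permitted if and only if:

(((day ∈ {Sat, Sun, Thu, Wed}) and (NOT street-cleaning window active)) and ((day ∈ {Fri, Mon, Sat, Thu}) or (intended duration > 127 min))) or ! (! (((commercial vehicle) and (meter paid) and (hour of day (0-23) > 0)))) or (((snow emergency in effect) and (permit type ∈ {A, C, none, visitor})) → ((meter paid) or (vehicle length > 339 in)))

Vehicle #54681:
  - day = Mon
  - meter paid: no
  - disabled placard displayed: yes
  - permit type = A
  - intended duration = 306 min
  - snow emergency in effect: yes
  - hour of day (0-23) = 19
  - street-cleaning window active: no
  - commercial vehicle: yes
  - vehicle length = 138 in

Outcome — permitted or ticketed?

Atomic conditions:
  day ∈ {Sat, Sun, Thu, Wed}: Mon is not in the set → false
  NOT street-cleaning window active: no → true
  day ∈ {Fri, Mon, Sat, Thu}: Mon is in the set → true
  intended duration > 127 min: 306 > 127 is true
  commercial vehicle: yes → true
  meter paid: no → false
  hour of day (0-23) > 0: 19 > 0 is true
  snow emergency in effect: yes → true
  permit type ∈ {A, C, none, visitor}: A is in the set → true
  vehicle length > 339 in: 138 > 339 is false
Combine:
[1.1] false AND true = false
[1.2] true OR true = true
[1] false AND true = false
[2.1.1] true AND false AND true = false
[2.1] NOT false = true
[2] NOT true = false
[3.1] true AND true = true
[3.2] false OR false = false
[3] true → false = false
[root] false OR false OR false = false
Overall: false → ticketed

Ticketed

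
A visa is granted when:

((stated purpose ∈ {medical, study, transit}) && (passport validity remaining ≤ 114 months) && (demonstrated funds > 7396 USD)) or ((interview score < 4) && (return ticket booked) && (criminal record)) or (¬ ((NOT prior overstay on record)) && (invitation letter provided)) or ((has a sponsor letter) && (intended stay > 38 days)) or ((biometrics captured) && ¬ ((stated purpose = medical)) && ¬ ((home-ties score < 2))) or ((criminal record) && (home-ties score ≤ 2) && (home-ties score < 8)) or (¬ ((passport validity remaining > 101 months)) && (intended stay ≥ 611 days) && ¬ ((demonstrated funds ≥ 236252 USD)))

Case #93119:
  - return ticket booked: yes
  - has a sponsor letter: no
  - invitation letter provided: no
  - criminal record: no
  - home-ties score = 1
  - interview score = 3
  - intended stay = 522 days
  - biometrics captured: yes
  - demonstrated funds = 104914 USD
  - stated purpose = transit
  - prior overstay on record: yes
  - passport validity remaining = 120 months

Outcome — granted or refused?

Atomic conditions:
  stated purpose ∈ {medical, study, transit}: transit is in the set → true
  passport validity remaining ≤ 114 months: 120 ≤ 114 is false
  demonstrated funds > 7396 USD: 104914 > 7396 is true
  interview score < 4: 3 < 4 is true
  return ticket booked: yes → true
  criminal record: no → false
  NOT prior overstay on record: yes → false
  invitation letter provided: no → false
  has a sponsor letter: no → false
  intended stay > 38 days: 522 > 38 is true
  biometrics captured: yes → true
  stated purpose = medical: transit == medical is false
  home-ties score < 2: 1 < 2 is true
  home-ties score ≤ 2: 1 ≤ 2 is true
  home-ties score < 8: 1 < 8 is true
  passport validity remaining > 101 months: 120 > 101 is true
  intended stay ≥ 611 days: 522 ≥ 611 is false
  demonstrated funds ≥ 236252 USD: 104914 ≥ 236252 is false
Combine:
[1] true AND false AND true = false
[2] true AND true AND false = false
[3.1] NOT false = true
[3] true AND false = false
[4] false AND true = false
[5.2] NOT false = true
[5.3] NOT true = false
[5] true AND true AND false = false
[6] false AND true AND true = false
[7.1] NOT true = false
[7.3] NOT false = true
[7] false AND false AND true = false
[root] false OR false OR false OR false OR false OR false OR false = false
Overall: false → refused

Refused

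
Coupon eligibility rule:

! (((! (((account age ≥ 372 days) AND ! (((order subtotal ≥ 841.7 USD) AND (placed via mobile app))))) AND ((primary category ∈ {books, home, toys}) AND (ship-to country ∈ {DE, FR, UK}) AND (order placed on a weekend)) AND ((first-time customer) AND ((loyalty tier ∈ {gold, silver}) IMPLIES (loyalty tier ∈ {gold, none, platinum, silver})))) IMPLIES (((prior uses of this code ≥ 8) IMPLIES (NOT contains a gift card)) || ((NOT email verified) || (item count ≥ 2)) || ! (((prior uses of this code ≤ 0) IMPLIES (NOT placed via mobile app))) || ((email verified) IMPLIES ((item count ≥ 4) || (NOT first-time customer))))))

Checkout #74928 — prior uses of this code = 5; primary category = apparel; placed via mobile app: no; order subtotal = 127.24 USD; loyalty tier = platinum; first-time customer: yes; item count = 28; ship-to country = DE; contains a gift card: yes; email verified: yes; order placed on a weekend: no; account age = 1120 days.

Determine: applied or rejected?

Atomic conditions:
  account age ≥ 372 days: 1120 ≥ 372 is true
  order subtotal ≥ 841.7 USD: 127.24 ≥ 841.7 is false
  placed via mobile app: no → false
  primary category ∈ {books, home, toys}: apparel is not in the set → false
  ship-to country ∈ {DE, FR, UK}: DE is in the set → true
  order placed on a weekend: no → false
  first-time customer: yes → true
  loyalty tier ∈ {gold, silver}: platinum is not in the set → false
  loyalty tier ∈ {gold, none, platinum, silver}: platinum is in the set → true
  prior uses of this code ≥ 8: 5 ≥ 8 is false
  NOT contains a gift card: yes → false
  NOT email verified: yes → false
  item count ≥ 2: 28 ≥ 2 is true
  prior uses of this code ≤ 0: 5 ≤ 0 is false
  NOT placed via mobile app: no → true
  email verified: yes → true
  item count ≥ 4: 28 ≥ 4 is true
  NOT first-time customer: yes → false
Combine:
[1.1.1.1.2.1] false AND false = false
[1.1.1.1.2] NOT false = true
[1.1.1.1] true AND true = true
[1.1.1] NOT true = false
[1.1.2] false AND true AND false = false
[1.1.3.2] false → true (antecedent false ⇒ implication holds) = true
[1.1.3] true AND true = true
[1.1] false AND false AND true = false
[1.2.1] false → false (antecedent false ⇒ implication holds) = true
[1.2.2] false OR true = true
[1.2.3.1] false → true (antecedent false ⇒ implication holds) = true
[1.2.3] NOT true = false
[1.2.4.2] true OR false = true
[1.2.4] true → true = true
[1.2] true OR true OR false OR true = true
[1] false → true (antecedent false ⇒ implication holds) = true
[root] NOT true = false
Overall: false → rejected

Rejected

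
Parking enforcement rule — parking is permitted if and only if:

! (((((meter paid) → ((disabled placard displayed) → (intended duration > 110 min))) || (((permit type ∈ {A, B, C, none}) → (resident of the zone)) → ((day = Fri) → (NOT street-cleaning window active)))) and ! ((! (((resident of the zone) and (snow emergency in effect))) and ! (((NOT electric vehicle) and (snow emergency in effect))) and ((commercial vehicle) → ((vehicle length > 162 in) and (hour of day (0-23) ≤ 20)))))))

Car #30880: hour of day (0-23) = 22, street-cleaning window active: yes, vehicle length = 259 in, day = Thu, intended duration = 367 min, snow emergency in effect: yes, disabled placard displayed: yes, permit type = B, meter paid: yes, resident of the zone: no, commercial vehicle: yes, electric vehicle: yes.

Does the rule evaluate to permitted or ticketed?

Atomic conditions:
  meter paid: yes → true
  disabled placard displayed: yes → true
  intended duration > 110 min: 367 > 110 is true
  permit type ∈ {A, B, C, none}: B is in the set → true
  resident of the zone: no → false
  day = Fri: Thu == Fri is false
  NOT street-cleaning window active: yes → false
  snow emergency in effect: yes → true
  NOT electric vehicle: yes → false
  commercial vehicle: yes → true
  vehicle length > 162 in: 259 > 162 is true
  hour of day (0-23) ≤ 20: 22 ≤ 20 is false
Combine:
[1.1.1.2] true → true = true
[1.1.1] true → true = true
[1.1.2.1] true → false = false
[1.1.2.2] false → false (antecedent false ⇒ implication holds) = true
[1.1.2] false → true (antecedent false ⇒ implication holds) = true
[1.1] true OR true = true
[1.2.1.1.1] false AND true = false
[1.2.1.1] NOT false = true
[1.2.1.2.1] false AND true = false
[1.2.1.2] NOT false = true
[1.2.1.3.2] true AND false = false
[1.2.1.3] true → false = false
[1.2.1] true AND true AND false = false
[1.2] NOT false = true
[1] true AND true = true
[root] NOT true = false
Overall: false → ticketed

Ticketed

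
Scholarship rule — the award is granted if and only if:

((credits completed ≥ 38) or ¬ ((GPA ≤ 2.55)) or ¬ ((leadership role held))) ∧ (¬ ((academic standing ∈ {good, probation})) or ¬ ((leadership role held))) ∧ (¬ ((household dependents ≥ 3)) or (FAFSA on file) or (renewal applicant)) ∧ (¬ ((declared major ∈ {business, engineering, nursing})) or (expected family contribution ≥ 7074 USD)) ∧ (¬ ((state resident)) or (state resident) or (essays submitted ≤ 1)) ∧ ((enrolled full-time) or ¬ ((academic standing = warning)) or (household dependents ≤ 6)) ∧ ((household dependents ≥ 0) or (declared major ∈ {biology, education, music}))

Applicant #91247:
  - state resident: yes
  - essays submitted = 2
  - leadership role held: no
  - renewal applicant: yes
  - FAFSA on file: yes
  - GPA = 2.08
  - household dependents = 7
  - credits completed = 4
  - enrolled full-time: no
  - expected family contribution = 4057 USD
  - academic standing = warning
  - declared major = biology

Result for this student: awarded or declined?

Atomic conditions:
  credits completed ≥ 38: 4 ≥ 38 is false
  GPA ≤ 2.55: 2.08 ≤ 2.55 is true
  leadership role held: no → false
  academic standing ∈ {good, probation}: warning is not in the set → false
  household dependents ≥ 3: 7 ≥ 3 is true
  FAFSA on file: yes → true
  renewal applicant: yes → true
  declared major ∈ {business, engineering, nursing}: biology is not in the set → false
  expected family contribution ≥ 7074 USD: 4057 ≥ 7074 is false
  state resident: yes → true
  essays submitted ≤ 1: 2 ≤ 1 is false
  enrolled full-time: no → false
  academic standing = warning: warning == warning is true
  household dependents ≤ 6: 7 ≤ 6 is false
  household dependents ≥ 0: 7 ≥ 0 is true
  declared major ∈ {biology, education, music}: biology is in the set → true
Combine:
[1.2] NOT true = false
[1.3] NOT false = true
[1] false OR false OR true = true
[2.1] NOT false = true
[2.2] NOT false = true
[2] true OR true = true
[3.1] NOT true = false
[3] false OR true OR true = true
[4.1] NOT false = true
[4] true OR false = true
[5.1] NOT true = false
[5] false OR true OR false = true
[6.2] NOT true = false
[6] false OR false OR false = false
[7] true OR true = true
[root] true AND true AND true AND true AND true AND false AND true = false
Overall: false → declined

Declined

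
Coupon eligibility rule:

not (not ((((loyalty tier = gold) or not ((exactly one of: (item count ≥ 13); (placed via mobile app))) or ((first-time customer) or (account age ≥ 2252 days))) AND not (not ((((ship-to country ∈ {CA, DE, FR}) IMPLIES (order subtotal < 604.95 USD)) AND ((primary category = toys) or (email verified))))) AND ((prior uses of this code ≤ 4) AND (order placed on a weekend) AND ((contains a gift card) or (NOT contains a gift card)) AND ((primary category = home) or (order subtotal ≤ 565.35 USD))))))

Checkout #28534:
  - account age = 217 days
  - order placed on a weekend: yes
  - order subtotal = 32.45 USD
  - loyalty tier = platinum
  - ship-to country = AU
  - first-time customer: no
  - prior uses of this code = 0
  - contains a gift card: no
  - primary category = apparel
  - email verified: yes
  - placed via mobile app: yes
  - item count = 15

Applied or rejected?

Atomic conditions:
  loyalty tier = gold: platinum == gold is false
  item count ≥ 13: 15 ≥ 13 is true
  placed via mobile app: yes → true
  first-time customer: no → false
  account age ≥ 2252 days: 217 ≥ 2252 is false
  ship-to country ∈ {CA, DE, FR}: AU is not in the set → false
  order subtotal < 604.95 USD: 32.45 < 604.95 is true
  primary category = toys: apparel == toys is false
  email verified: yes → true
  prior uses of this code ≤ 4: 0 ≤ 4 is true
  order placed on a weekend: yes → true
  contains a gift card: no → false
  NOT contains a gift card: no → true
  primary category = home: apparel == home is false
  order subtotal ≤ 565.35 USD: 32.45 ≤ 565.35 is true
Combine:
[1.1.1.2.1] exactly-one(true, true) = false
[1.1.1.2] NOT false = true
[1.1.1.3] false OR false = false
[1.1.1] false OR true OR false = true
[1.1.2.1.1.1] false → true (antecedent false ⇒ implication holds) = true
[1.1.2.1.1.2] false OR true = true
[1.1.2.1.1] true AND true = true
[1.1.2.1] NOT true = false
[1.1.2] NOT false = true
[1.1.3.3] false OR true = true
[1.1.3.4] false OR true = true
[1.1.3] true AND true AND true AND true = true
[1.1] true AND true AND true = true
[1] NOT true = false
[root] NOT false = true
Overall: true → applied

Applied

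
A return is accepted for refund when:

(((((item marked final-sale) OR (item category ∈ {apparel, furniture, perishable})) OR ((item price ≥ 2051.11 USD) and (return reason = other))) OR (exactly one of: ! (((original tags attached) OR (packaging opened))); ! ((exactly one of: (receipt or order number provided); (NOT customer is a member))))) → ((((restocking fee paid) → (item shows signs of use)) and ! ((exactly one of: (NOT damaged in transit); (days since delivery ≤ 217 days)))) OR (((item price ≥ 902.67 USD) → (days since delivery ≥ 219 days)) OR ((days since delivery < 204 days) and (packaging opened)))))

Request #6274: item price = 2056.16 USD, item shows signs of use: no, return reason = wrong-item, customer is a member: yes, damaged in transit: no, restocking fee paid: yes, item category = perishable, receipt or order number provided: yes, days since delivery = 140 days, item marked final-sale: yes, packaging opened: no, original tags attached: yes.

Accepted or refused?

Refused

Atomic conditions:
  item marked final-sale: yes → true
  item category ∈ {apparel, furniture, perishable}: perishable is in the set → true
  item price ≥ 2051.11 USD: 2056.16 ≥ 2051.11 is true
  return reason = other: wrong-item == other is false
  original tags attached: yes → true
  packaging opened: no → false
  receipt or order number provided: yes → true
  NOT customer is a member: yes → false
  restocking fee paid: yes → true
  item shows signs of use: no → false
  NOT damaged in transit: no → true
  days since delivery ≤ 217 days: 140 ≤ 217 is true
  item price ≥ 902.67 USD: 2056.16 ≥ 902.67 is true
  days since delivery ≥ 219 days: 140 ≥ 219 is false
  days since delivery < 204 days: 140 < 204 is true
Combine:
[1.1.1] true OR true = true
[1.1.2] true AND false = false
[1.1] true OR false = true
[1.2.1.1] true OR false = true
[1.2.1] NOT true = false
[1.2.2.1] exactly-one(true, false) = true
[1.2.2] NOT true = false
[1.2] exactly-one(false, false) = false
[1] true OR false = true
[2.1.1] true → false = false
[2.1.2.1] exactly-one(true, true) = false
[2.1.2] NOT false = true
[2.1] false AND true = false
[2.2.1] true → false = false
[2.2.2] true AND false = false
[2.2] false OR false = false
[2] false OR false = false
[root] true → false = false
Overall: false → refused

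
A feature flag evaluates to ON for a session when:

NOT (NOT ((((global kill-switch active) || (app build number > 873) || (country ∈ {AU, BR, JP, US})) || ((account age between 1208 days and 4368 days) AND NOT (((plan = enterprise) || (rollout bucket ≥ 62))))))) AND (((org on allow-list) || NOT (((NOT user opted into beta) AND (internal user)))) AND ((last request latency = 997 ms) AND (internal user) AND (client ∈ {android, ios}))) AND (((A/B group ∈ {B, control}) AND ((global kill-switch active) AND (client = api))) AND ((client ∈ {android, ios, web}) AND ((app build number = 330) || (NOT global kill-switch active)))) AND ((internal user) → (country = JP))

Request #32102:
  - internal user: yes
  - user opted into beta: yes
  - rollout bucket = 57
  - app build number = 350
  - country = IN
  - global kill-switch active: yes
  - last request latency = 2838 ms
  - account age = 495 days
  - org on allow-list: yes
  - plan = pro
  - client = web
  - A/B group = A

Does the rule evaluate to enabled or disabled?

Atomic conditions:
  global kill-switch active: yes → true
  app build number > 873: 350 > 873 is false
  country ∈ {AU, BR, JP, US}: IN is not in the set → false
  account age between 1208 days and 4368 days: 495 in [1208, 4368] is false
  plan = enterprise: pro == enterprise is false
  rollout bucket ≥ 62: 57 ≥ 62 is false
  org on allow-list: yes → true
  NOT user opted into beta: yes → false
  internal user: yes → true
  last request latency = 997 ms: 2838 == 997 is false
  client ∈ {android, ios}: web is not in the set → false
  A/B group ∈ {B, control}: A is not in the set → false
  client = api: web == api is false
  client ∈ {android, ios, web}: web is in the set → true
  app build number = 330: 350 == 330 is false
  NOT global kill-switch active: yes → false
  country = JP: IN == JP is false
Combine:
[1.1.1.1] true OR false OR false = true
[1.1.1.2.2.1] false OR false = false
[1.1.1.2.2] NOT false = true
[1.1.1.2] false AND true = false
[1.1.1] true OR false = true
[1.1] NOT true = false
[1] NOT false = true
[2.1.2.1] false AND true = false
[2.1.2] NOT false = true
[2.1] true OR true = true
[2.2] false AND true AND false = false
[2] true AND false = false
[3.1.2] true AND false = false
[3.1] false AND false = false
[3.2.2] false OR false = false
[3.2] true AND false = false
[3] false AND false = false
[4] true → false = false
[root] true AND false AND false AND false = false
Overall: false → disabled

Disabled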